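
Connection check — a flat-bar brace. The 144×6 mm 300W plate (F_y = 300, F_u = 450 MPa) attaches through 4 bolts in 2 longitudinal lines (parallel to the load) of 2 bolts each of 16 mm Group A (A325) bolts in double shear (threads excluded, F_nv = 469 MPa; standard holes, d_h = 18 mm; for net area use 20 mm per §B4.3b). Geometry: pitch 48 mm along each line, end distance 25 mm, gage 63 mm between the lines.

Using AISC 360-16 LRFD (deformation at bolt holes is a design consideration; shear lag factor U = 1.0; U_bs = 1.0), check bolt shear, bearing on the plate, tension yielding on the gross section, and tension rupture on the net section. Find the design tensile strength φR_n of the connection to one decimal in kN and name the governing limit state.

Bolt shear: A_b = π(16)²/4 = 201.06 mm². φR_n = 0.75 × 469 × 201.06 × 4 × 2 = 565.8 kN.
Bearing (6 mm plate, F_u = 450 MPa): end bolts L_c = 25 − 18/2 = 16, R_n = min(1.2×16×6×450, 2.4×16×6×450) = 51.84 kN/bolt; interior L_c = 48 − 18 = 30, R_n = 97.2 kN/bolt. φR_n = 0.75 × (2×51.84 + 2×97.2) = 223.6 kN.
Tension yield (gross): A_g = 144×6 = 864 mm². φR_n = 0.90 × 300 × 864 = 233.3 kN.
Tension rupture (net): A_n = (144 − 2×20)×6 = 624 mm² (U = 1.0, A_e = A_n). φR_n = 0.75 × 450 × 624 = 210.6 kN.
Governing: min(565.8, 223.6, 233.3, 210.6) = 210.6 kN → net-section rupture.

210.6 kN (net-section rupture governs)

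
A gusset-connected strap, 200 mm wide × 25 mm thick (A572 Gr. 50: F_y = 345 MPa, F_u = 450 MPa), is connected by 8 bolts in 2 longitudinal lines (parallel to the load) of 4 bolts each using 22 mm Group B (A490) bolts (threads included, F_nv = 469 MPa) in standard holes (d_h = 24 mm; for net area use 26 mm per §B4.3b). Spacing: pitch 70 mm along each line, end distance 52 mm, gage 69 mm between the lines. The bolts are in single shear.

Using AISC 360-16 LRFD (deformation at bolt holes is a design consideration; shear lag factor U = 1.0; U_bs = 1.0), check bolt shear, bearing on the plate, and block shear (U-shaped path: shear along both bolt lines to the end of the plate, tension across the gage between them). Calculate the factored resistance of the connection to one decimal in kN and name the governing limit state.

1069.7 kN (bolt shear governs)

Bolt shear: A_b = π(22)²/4 = 380.13 mm². φR_n = 0.75 × 469 × 380.13 × 8 × 1 = 1069.7 kN.
Bearing (25 mm plate, F_u = 450 MPa): end bolts L_c = 52 − 24/2 = 40, R_n = min(1.2×40×25×450, 2.4×22×25×450) = 540 kN/bolt; interior L_c = 70 − 24 = 46, R_n = 594 kN/bolt. φR_n = 0.75 × (2×540 + 6×594) = 3483.0 kN.
Block shear: shear path 2×[52+3×70] = 2×262 mm, A_gv = 13100, A_nv = 2×(262 − 3.5×26)×25 = 8550 mm²; tension across gage: (69 − 1×26)×25 = 1075 mm². R_n = min(0.6×450×8550, 0.6×345×13100) + 1.0×450×1075 = min(2308.5, 2711.7) + 483.75 = 2792.3 kN. φR_n = 0.75 × 2792.3 = 2094.2 kN.
Governing: min(1069.7, 3483.0, 2094.2) = 1069.7 kN → bolt shear.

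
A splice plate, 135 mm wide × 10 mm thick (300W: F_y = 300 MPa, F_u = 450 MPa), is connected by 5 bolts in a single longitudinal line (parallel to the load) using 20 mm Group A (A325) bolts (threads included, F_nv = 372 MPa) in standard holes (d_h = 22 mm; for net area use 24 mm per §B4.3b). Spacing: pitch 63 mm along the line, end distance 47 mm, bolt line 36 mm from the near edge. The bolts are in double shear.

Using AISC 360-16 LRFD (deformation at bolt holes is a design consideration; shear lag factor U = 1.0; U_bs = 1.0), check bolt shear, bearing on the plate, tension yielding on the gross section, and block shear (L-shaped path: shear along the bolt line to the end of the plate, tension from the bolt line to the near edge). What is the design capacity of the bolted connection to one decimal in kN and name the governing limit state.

364.5 kN (gross-section yield governs)

Bolt shear: A_b = π(20)²/4 = 314.16 mm². φR_n = 0.75 × 372 × 314.16 × 5 × 2 = 876.5 kN.
Bearing (10 mm plate, F_u = 450 MPa): end bolts L_c = 47 − 22/2 = 36, R_n = min(1.2×36×10×450, 2.4×20×10×450) = 194.4 kN/bolt; interior L_c = 63 − 22 = 41, R_n = 216 kN/bolt. φR_n = 0.75 × (1×194.4 + 4×216) = 793.8 kN.
Tension yield (gross): A_g = 135×10 = 1350 mm². φR_n = 0.90 × 300 × 1350 = 364.5 kN.
Block shear: shear path 1×[47+4×63] = 1×299 mm, A_gv = 2990, A_nv = 1×(299 − 4.5×24)×10 = 1910 mm²; tension to near edge: (36 − 0.5×24)×10 = 240 mm². R_n = min(0.6×450×1910, 0.6×300×2990) + 1.0×450×240 = min(515.7, 538.2) + 108 = 623.7 kN. φR_n = 0.75 × 623.7 = 467.8 kN.
Governing: min(876.5, 793.8, 364.5, 467.8) = 364.5 kN → gross-section yield.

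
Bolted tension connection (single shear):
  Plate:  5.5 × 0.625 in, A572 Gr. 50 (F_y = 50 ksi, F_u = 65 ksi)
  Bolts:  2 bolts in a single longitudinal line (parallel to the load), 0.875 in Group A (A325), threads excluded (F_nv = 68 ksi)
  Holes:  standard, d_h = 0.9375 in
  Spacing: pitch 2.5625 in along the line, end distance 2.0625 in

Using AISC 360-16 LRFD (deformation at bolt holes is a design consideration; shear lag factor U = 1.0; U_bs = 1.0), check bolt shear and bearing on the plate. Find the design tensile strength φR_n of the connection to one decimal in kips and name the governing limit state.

Bolt shear: A_b = π(0.875)²/4 = 0.60132 in². φR_n = 0.75 × 68 × 0.60132 × 2 × 1 = 61.3 kips.
Bearing (0.625 in plate, F_u = 65 ksi): end bolts L_c = 2.0625 − 0.9375/2 = 1.59375, R_n = min(1.2×1.59375×0.625×65, 2.4×0.875×0.625×65) = 77.695 kips/bolt; interior L_c = 2.5625 − 0.9375 = 1.625, R_n = 79.219 kips/bolt. φR_n = 0.75 × (1×77.695 + 1×79.219) = 117.7 kips.
Governing: min(61.3, 117.7) = 61.3 kips → bolt shear.

61.3 kips (bolt shear governs)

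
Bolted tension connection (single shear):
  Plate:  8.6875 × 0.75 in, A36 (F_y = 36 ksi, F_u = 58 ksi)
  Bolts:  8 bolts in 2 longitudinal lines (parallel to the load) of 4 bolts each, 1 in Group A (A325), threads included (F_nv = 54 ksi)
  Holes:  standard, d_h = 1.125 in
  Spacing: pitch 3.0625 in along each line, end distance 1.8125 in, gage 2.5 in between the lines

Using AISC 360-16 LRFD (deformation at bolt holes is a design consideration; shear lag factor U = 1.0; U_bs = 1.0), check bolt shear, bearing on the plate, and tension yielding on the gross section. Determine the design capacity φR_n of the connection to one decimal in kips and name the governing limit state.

211.1 kips (gross-section yield governs)

Bolt shear: A_b = π(1)²/4 = 0.7854 in². φR_n = 0.75 × 54 × 0.7854 × 8 × 1 = 254.5 kips.
Bearing (0.75 in plate, F_u = 58 ksi): end bolts L_c = 1.8125 − 1.125/2 = 1.25, R_n = min(1.2×1.25×0.75×58, 2.4×1×0.75×58) = 65.25 kips/bolt; interior L_c = 3.0625 − 1.125 = 1.9375, R_n = 101.14 kips/bolt. φR_n = 0.75 × (2×65.25 + 6×101.14) = 553.0 kips.
Tension yield (gross): A_g = 8.6875×0.75 = 6.5156 in². φR_n = 0.90 × 36 × 6.5156 = 211.1 kips.
Governing: min(254.5, 553.0, 211.1) = 211.1 kips → gross-section yield.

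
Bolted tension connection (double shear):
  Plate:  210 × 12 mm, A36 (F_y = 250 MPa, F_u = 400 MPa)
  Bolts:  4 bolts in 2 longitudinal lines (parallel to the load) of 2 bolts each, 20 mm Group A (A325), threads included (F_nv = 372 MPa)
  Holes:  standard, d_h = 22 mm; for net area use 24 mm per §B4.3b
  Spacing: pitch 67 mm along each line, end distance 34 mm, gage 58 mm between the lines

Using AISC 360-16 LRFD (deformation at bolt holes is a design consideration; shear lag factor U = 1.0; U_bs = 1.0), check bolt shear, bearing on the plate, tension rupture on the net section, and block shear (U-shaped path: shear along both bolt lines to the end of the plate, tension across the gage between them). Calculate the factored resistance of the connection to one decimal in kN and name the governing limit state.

395.1 kN (block shear governs)

Bolt shear: A_b = π(20)²/4 = 314.16 mm². φR_n = 0.75 × 372 × 314.16 × 4 × 2 = 701.2 kN.
Bearing (12 mm plate, F_u = 400 MPa): end bolts L_c = 34 − 22/2 = 23, R_n = min(1.2×23×12×400, 2.4×20×12×400) = 132.48 kN/bolt; interior L_c = 67 − 22 = 45, R_n = 230.4 kN/bolt. φR_n = 0.75 × (2×132.48 + 2×230.4) = 544.3 kN.
Tension rupture (net): A_n = (210 − 2×24)×12 = 1944 mm² (U = 1.0, A_e = A_n). φR_n = 0.75 × 400 × 1944 = 583.2 kN.
Block shear: shear path 2×[34+1×67] = 2×101 mm, A_gv = 2424, A_nv = 2×(101 − 1.5×24)×12 = 1560 mm²; tension across gage: (58 − 1×24)×12 = 408 mm². R_n = min(0.6×400×1560, 0.6×250×2424) + 1.0×400×408 = min(374.4, 363.6) + 163.2 = 526.8 kN. φR_n = 0.75 × 526.8 = 395.1 kN.
Governing: min(701.2, 544.3, 583.2, 395.1) = 395.1 kN → block shear.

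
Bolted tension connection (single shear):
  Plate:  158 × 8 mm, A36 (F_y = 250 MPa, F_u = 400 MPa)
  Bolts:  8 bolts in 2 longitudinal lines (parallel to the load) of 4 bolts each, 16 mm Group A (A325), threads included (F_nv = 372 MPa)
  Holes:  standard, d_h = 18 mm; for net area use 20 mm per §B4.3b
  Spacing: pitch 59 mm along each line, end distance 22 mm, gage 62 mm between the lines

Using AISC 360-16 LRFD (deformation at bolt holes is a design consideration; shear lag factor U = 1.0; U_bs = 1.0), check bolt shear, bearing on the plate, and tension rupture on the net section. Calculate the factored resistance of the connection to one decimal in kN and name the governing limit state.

283.2 kN (net-section rupture governs)

Bolt shear: A_b = π(16)²/4 = 201.06 mm². φR_n = 0.75 × 372 × 201.06 × 8 × 1 = 448.8 kN.
Bearing (8 mm plate, F_u = 400 MPa): end bolts L_c = 22 − 18/2 = 13, R_n = min(1.2×13×8×400, 2.4×16×8×400) = 49.92 kN/bolt; interior L_c = 59 − 18 = 41, R_n = 122.88 kN/bolt. φR_n = 0.75 × (2×49.92 + 6×122.88) = 627.8 kN.
Tension rupture (net): A_n = (158 − 2×20)×8 = 944 mm² (U = 1.0, A_e = A_n). φR_n = 0.75 × 400 × 944 = 283.2 kN.
Governing: min(448.8, 627.8, 283.2) = 283.2 kN → net-section rupture.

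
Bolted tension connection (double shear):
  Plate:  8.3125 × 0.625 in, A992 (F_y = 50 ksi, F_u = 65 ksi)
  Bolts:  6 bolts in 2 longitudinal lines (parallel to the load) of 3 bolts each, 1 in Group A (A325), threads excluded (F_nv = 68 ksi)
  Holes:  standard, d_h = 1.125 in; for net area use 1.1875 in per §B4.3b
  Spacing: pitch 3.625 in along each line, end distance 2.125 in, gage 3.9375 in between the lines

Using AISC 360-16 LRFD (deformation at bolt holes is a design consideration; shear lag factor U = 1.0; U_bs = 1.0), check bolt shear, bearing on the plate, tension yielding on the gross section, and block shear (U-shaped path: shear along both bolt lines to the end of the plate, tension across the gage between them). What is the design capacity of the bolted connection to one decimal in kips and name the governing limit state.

Bolt shear: A_b = π(1)²/4 = 0.7854 in². φR_n = 0.75 × 68 × 0.7854 × 6 × 2 = 480.7 kips.
Bearing (0.625 in plate, F_u = 65 ksi): end bolts L_c = 2.125 − 1.125/2 = 1.5625, R_n = min(1.2×1.5625×0.625×65, 2.4×1×0.625×65) = 76.172 kips/bolt; interior L_c = 3.625 − 1.125 = 2.5, R_n = 97.5 kips/bolt. φR_n = 0.75 × (2×76.172 + 4×97.5) = 406.8 kips.
Tension yield (gross): A_g = 8.3125×0.625 = 5.1953 in². φR_n = 0.90 × 50 × 5.1953 = 233.8 kips.
Block shear: shear path 2×[2.125+2×3.625] = 2×9.375 in, A_gv = 11.719, A_nv = 2×(9.375 − 2.5×1.1875)×0.625 = 8.0078 in²; tension across gage: (3.9375 − 1×1.1875)×0.625 = 1.7188 in². R_n = min(0.6×65×8.0078, 0.6×50×11.719) + 1.0×65×1.7188 = min(312.3, 351.57) + 111.72 = 424.02 kips. φR_n = 0.75 × 424.02 = 318.0 kips.
Governing: min(480.7, 406.8, 233.8, 318.0) = 233.8 kips → gross-section yield.

233.8 kips (gross-section yield governs)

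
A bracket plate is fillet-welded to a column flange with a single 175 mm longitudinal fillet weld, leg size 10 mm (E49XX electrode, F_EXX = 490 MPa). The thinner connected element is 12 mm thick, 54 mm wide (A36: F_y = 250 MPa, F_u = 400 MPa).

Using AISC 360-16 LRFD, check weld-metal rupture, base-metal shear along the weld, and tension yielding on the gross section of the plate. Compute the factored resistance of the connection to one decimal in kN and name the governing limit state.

145.8 kN (gross-section yield governs)

Weld metal: throat = 0.707×10 = 7.07 mm, L = 175 mm. φR_n = 0.75 × 0.6 × 490 × 7.07 × 175 = 272.8 kN.
Base metal shear (12 mm plate): yield φR_n = 1.0×0.6×250×12×175 = 315.0 kN; rupture φR_n = 0.75×0.6×400×12×175 = 378.0 kN; take 315.0 kN (yield).
Tension yield (gross): A_g = 54×12 = 648 mm². φR_n = 0.90 × 250 × 648 = 145.8 kN.
Governing: min(272.8, 315.0, 145.8) = 145.8 kN → gross-section yield.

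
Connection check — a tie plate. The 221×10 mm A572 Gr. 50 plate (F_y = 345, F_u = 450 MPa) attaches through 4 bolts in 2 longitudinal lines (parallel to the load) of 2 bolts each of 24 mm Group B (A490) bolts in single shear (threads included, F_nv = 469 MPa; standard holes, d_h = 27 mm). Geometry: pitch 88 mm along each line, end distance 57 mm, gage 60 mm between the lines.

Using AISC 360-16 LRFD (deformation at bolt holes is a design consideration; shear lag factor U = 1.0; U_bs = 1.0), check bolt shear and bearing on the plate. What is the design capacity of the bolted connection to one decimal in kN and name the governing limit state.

636.5 kN (bolt shear governs)

Bolt shear: A_b = π(24)²/4 = 452.39 mm². φR_n = 0.75 × 469 × 452.39 × 4 × 1 = 636.5 kN.
Bearing (10 mm plate, F_u = 450 MPa): end bolts L_c = 57 − 27/2 = 43.5, R_n = min(1.2×43.5×10×450, 2.4×24×10×450) = 234.9 kN/bolt; interior L_c = 88 − 27 = 61, R_n = 259.2 kN/bolt. φR_n = 0.75 × (2×234.9 + 2×259.2) = 741.2 kN.
Governing: min(636.5, 741.2) = 636.5 kN → bolt shear.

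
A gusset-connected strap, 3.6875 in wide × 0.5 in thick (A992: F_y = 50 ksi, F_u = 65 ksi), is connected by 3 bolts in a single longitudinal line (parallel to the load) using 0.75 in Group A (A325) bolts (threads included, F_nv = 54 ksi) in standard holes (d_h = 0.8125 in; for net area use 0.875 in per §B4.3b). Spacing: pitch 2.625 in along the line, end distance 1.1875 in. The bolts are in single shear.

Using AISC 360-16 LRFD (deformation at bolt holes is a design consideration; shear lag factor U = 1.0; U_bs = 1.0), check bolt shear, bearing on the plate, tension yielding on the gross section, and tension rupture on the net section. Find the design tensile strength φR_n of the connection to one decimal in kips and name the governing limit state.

Bolt shear: A_b = π(0.75)²/4 = 0.44179 in². φR_n = 0.75 × 54 × 0.44179 × 3 × 1 = 53.7 kips.
Bearing (0.5 in plate, F_u = 65 ksi): end bolts L_c = 1.1875 − 0.8125/2 = 0.78125, R_n = min(1.2×0.78125×0.5×65, 2.4×0.75×0.5×65) = 30.469 kips/bolt; interior L_c = 2.625 − 0.8125 = 1.8125, R_n = 58.5 kips/bolt. φR_n = 0.75 × (1×30.469 + 2×58.5) = 110.6 kips.
Tension yield (gross): A_g = 3.6875×0.5 = 1.8438 in². φR_n = 0.90 × 50 × 1.8438 = 83.0 kips.
Tension rupture (net): A_n = (3.6875 − 1×0.875)×0.5 = 1.4063 in² (U = 1.0, A_e = A_n). φR_n = 0.75 × 65 × 1.4063 = 68.6 kips.
Governing: min(53.7, 110.6, 83.0, 68.6) = 53.7 kips → bolt shear.

53.7 kips (bolt shear governs)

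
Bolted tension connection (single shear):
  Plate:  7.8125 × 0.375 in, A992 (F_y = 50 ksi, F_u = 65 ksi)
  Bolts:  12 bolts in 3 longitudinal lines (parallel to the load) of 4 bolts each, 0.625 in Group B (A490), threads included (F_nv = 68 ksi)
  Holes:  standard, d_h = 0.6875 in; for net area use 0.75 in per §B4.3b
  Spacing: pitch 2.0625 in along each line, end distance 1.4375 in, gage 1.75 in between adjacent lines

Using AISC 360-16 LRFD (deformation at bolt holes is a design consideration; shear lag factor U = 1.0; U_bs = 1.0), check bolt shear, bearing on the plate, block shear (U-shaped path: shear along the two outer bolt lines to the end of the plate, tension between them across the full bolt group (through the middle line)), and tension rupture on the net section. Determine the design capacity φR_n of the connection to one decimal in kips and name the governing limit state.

Bolt shear: A_b = π(0.625)²/4 = 0.3068 in². φR_n = 0.75 × 68 × 0.3068 × 12 × 1 = 187.8 kips.
Bearing (0.375 in plate, F_u = 65 ksi): end bolts L_c = 1.4375 − 0.6875/2 = 1.09375, R_n = min(1.2×1.09375×0.375×65, 2.4×0.625×0.375×65) = 31.992 kips/bolt; interior L_c = 2.0625 − 0.6875 = 1.375, R_n = 36.563 kips/bolt. φR_n = 0.75 × (3×31.992 + 9×36.563) = 318.8 kips.
Block shear: shear path 2×[1.4375+3×2.0625] = 2×7.625 in, A_gv = 5.7188, A_nv = 2×(7.625 − 3.5×0.75)×0.375 = 3.75 in²; tension across gage: (3.5 − 2×0.75)×0.375 = 0.75 in². R_n = min(0.6×65×3.75, 0.6×50×5.7188) + 1.0×65×0.75 = min(146.25, 171.56) + 48.75 = 195 kips. φR_n = 0.75 × 195 = 146.3 kips.
Tension rupture (net): A_n = (7.8125 − 3×0.75)×0.375 = 2.0859 in² (U = 1.0, A_e = A_n). φR_n = 0.75 × 65 × 2.0859 = 101.7 kips.
Governing: min(187.8, 318.8, 146.3, 101.7) = 101.7 kips → net-section rupture.

101.7 kips (net-section rupture governs)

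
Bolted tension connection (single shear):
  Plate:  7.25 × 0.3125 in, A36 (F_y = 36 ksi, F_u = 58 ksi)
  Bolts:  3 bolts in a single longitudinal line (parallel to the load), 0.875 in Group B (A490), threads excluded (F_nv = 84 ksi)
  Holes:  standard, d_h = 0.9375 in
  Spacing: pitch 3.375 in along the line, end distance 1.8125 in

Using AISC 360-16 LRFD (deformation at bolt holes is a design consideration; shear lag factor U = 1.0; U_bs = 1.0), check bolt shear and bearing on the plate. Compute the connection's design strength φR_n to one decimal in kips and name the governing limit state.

Bolt shear: A_b = π(0.875)²/4 = 0.60132 in². φR_n = 0.75 × 84 × 0.60132 × 3 × 1 = 113.6 kips.
Bearing (0.3125 in plate, F_u = 58 ksi): end bolts L_c = 1.8125 − 0.9375/2 = 1.34375, R_n = min(1.2×1.34375×0.3125×58, 2.4×0.875×0.3125×58) = 29.227 kips/bolt; interior L_c = 3.375 − 0.9375 = 2.4375, R_n = 38.063 kips/bolt. φR_n = 0.75 × (1×29.227 + 2×38.063) = 79.0 kips.
Governing: min(113.6, 79.0) = 79.0 kips → bearing.

79.0 kips (bearing governs)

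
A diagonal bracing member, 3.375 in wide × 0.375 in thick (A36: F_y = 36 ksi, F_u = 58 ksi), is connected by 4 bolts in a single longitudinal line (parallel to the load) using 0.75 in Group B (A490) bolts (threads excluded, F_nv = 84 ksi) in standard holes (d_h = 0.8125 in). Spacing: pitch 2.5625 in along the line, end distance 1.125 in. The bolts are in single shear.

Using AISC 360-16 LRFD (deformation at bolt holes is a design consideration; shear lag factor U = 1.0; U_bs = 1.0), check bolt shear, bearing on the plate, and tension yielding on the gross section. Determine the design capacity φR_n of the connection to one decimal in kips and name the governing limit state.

41.0 kips (gross-section yield governs)

Bolt shear: A_b = π(0.75)²/4 = 0.44179 in². φR_n = 0.75 × 84 × 0.44179 × 4 × 1 = 111.3 kips.
Bearing (0.375 in plate, F_u = 58 ksi): end bolts L_c = 1.125 − 0.8125/2 = 0.71875, R_n = min(1.2×0.71875×0.375×58, 2.4×0.75×0.375×58) = 18.759 kips/bolt; interior L_c = 2.5625 − 0.8125 = 1.75, R_n = 39.15 kips/bolt. φR_n = 0.75 × (1×18.759 + 3×39.15) = 102.2 kips.
Tension yield (gross): A_g = 3.375×0.375 = 1.2656 in². φR_n = 0.90 × 36 × 1.2656 = 41.0 kips.
Governing: min(111.3, 102.2, 41.0) = 41.0 kips → gross-section yield.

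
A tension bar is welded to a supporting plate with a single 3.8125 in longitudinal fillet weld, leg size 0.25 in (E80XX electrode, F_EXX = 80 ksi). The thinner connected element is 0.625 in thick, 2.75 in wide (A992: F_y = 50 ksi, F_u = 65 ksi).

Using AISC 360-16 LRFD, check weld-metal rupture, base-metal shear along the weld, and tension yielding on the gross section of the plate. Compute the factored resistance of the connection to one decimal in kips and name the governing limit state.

24.3 kips (weld metal governs)

Weld metal: throat = 0.707×0.25 = 0.17675 in, L = 3.8125 in. φR_n = 0.75 × 0.6 × 80 × 0.17675 × 3.8125 = 24.3 kips.
Base metal shear (0.625 in plate): yield φR_n = 1.0×0.6×50×0.625×3.8125 = 71.5 kips; rupture φR_n = 0.75×0.6×65×0.625×3.8125 = 69.7 kips; take 69.7 kips (rupture).
Tension yield (gross): A_g = 2.75×0.625 = 1.7188 in². φR_n = 0.90 × 50 × 1.7188 = 77.3 kips.
Governing: min(24.3, 69.7, 77.3) = 24.3 kips → weld metal.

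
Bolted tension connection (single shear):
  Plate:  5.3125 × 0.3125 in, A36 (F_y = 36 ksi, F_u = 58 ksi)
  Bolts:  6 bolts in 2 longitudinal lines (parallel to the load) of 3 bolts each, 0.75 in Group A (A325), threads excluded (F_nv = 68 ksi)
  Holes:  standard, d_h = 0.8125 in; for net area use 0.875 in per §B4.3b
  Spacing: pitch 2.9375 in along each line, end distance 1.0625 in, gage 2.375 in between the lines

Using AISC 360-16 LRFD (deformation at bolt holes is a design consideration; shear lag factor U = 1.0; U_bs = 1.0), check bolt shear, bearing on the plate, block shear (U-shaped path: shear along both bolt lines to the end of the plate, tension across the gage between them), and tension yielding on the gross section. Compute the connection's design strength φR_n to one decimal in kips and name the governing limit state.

53.8 kips (gross-section yield governs)

Bolt shear: A_b = π(0.75)²/4 = 0.44179 in². φR_n = 0.75 × 68 × 0.44179 × 6 × 1 = 135.2 kips.
Bearing (0.3125 in plate, F_u = 58 ksi): end bolts L_c = 1.0625 − 0.8125/2 = 0.65625, R_n = min(1.2×0.65625×0.3125×58, 2.4×0.75×0.3125×58) = 14.273 kips/bolt; interior L_c = 2.9375 − 0.8125 = 2.125, R_n = 32.625 kips/bolt. φR_n = 0.75 × (2×14.273 + 4×32.625) = 119.3 kips.
Block shear: shear path 2×[1.0625+2×2.9375] = 2×6.9375 in, A_gv = 4.3359, A_nv = 2×(6.9375 − 2.5×0.875)×0.3125 = 2.9688 in²; tension across gage: (2.375 − 1×0.875)×0.3125 = 0.46875 in². R_n = min(0.6×58×2.9688, 0.6×36×4.3359) + 1.0×58×0.46875 = min(103.31, 93.655) + 27.188 = 120.84 kips. φR_n = 0.75 × 120.84 = 90.6 kips.
Tension yield (gross): A_g = 5.3125×0.3125 = 1.6602 in². φR_n = 0.90 × 36 × 1.6602 = 53.8 kips.
Governing: min(135.2, 119.3, 90.6, 53.8) = 53.8 kips → gross-section yield.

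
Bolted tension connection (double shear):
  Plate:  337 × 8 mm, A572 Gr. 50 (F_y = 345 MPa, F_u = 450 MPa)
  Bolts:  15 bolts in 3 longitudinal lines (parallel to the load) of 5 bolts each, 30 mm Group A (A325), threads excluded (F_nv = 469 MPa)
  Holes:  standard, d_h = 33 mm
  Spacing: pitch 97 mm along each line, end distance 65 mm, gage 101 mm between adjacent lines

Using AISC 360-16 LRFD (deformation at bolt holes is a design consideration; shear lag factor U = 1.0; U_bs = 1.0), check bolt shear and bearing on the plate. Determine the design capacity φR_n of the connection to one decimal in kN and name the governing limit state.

2804.2 kN (bearing governs)

Bolt shear: A_b = π(30)²/4 = 706.86 mm². φR_n = 0.75 × 469 × 706.86 × 15 × 2 = 7459.1 kN.
Bearing (8 mm plate, F_u = 450 MPa): end bolts L_c = 65 − 33/2 = 48.5, R_n = min(1.2×48.5×8×450, 2.4×30×8×450) = 209.52 kN/bolt; interior L_c = 97 − 33 = 64, R_n = 259.2 kN/bolt. φR_n = 0.75 × (3×209.52 + 12×259.2) = 2804.2 kN.
Governing: min(7459.1, 2804.2) = 2804.2 kN → bearing.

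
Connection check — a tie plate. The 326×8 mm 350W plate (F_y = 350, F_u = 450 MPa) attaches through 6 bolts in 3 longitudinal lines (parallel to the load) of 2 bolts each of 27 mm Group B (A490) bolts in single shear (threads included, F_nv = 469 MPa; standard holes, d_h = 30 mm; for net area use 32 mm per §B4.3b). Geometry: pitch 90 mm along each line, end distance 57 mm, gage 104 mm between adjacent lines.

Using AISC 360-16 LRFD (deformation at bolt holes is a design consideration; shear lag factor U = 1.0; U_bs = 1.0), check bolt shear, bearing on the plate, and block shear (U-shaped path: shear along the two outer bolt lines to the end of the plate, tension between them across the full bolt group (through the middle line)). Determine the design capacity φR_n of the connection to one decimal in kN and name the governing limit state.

Bolt shear: A_b = π(27)²/4 = 572.56 mm². φR_n = 0.75 × 469 × 572.56 × 6 × 1 = 1208.4 kN.
Bearing (8 mm plate, F_u = 450 MPa): end bolts L_c = 57 − 30/2 = 42, R_n = min(1.2×42×8×450, 2.4×27×8×450) = 181.44 kN/bolt; interior L_c = 90 − 30 = 60, R_n = 233.28 kN/bolt. φR_n = 0.75 × (3×181.44 + 3×233.28) = 933.1 kN.
Block shear: shear path 2×[57+1×90] = 2×147 mm, A_gv = 2352, A_nv = 2×(147 − 1.5×32)×8 = 1584 mm²; tension across gage: (208 − 2×32)×8 = 1152 mm². R_n = min(0.6×450×1584, 0.6×350×2352) + 1.0×450×1152 = min(427.68, 493.92) + 518.4 = 946.08 kN. φR_n = 0.75 × 946.08 = 709.6 kN.
Governing: min(1208.4, 933.1, 709.6) = 709.6 kN → block shear.

709.6 kN (block shear governs)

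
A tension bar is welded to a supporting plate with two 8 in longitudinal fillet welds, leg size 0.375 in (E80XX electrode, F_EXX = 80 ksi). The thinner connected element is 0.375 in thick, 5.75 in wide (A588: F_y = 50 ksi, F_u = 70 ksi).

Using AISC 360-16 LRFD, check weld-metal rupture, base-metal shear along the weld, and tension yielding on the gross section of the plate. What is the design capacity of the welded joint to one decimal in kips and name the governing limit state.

Weld metal: throat = 0.707×0.375 = 0.26513 in, L = 2×8 = 16 in. φR_n = 0.75 × 0.6 × 80 × 0.26513 × 16 = 152.7 kips.
Base metal shear (0.375 in plate): yield φR_n = 1.0×0.6×50×0.375×16 = 180.0 kips; rupture φR_n = 0.75×0.6×70×0.375×16 = 189.0 kips; take 180.0 kips (yield).
Tension yield (gross): A_g = 5.75×0.375 = 2.1563 in². φR_n = 0.90 × 50 × 2.1563 = 97.0 kips.
Governing: min(152.7, 180.0, 97.0) = 97.0 kips → gross-section yield.

97.0 kips (gross-section yield governs)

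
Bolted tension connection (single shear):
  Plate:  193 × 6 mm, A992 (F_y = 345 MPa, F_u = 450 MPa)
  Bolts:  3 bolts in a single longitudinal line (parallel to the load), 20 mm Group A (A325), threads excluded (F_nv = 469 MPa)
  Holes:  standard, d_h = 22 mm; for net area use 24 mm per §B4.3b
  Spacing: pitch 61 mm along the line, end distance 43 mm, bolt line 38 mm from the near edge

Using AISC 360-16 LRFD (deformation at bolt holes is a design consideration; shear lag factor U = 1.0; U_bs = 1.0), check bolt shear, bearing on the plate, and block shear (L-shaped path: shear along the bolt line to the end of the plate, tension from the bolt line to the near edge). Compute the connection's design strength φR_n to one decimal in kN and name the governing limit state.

180.2 kN (block shear governs)

Bolt shear: A_b = π(20)²/4 = 314.16 mm². φR_n = 0.75 × 469 × 314.16 × 3 × 1 = 331.5 kN.
Bearing (6 mm plate, F_u = 450 MPa): end bolts L_c = 43 − 22/2 = 32, R_n = min(1.2×32×6×450, 2.4×20×6×450) = 103.68 kN/bolt; interior L_c = 61 − 22 = 39, R_n = 126.36 kN/bolt. φR_n = 0.75 × (1×103.68 + 2×126.36) = 267.3 kN.
Block shear: shear path 1×[43+2×61] = 1×165 mm, A_gv = 990, A_nv = 1×(165 − 2.5×24)×6 = 630 mm²; tension to near edge: (38 − 0.5×24)×6 = 156 mm². R_n = min(0.6×450×630, 0.6×345×990) + 1.0×450×156 = min(170.1, 204.93) + 70.2 = 240.3 kN. φR_n = 0.75 × 240.3 = 180.2 kN.
Governing: min(331.5, 267.3, 180.2) = 180.2 kN → block shear.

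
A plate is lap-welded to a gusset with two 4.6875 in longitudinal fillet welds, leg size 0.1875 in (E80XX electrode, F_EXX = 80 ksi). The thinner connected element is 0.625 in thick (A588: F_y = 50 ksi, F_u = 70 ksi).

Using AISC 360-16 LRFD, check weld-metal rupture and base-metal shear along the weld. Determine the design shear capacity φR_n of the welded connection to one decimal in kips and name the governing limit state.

Weld metal: throat = 0.707×0.1875 = 0.13256 in, L = 2×4.6875 = 9.375 in. φR_n = 0.75 × 0.6 × 80 × 0.13256 × 9.375 = 44.7 kips.
Base metal shear (0.625 in plate): yield φR_n = 1.0×0.6×50×0.625×9.375 = 175.8 kips; rupture φR_n = 0.75×0.6×70×0.625×9.375 = 184.6 kips; take 175.8 kips (yield).
Governing: min(44.7, 175.8) = 44.7 kips → weld metal.

44.7 kips (weld metal governs)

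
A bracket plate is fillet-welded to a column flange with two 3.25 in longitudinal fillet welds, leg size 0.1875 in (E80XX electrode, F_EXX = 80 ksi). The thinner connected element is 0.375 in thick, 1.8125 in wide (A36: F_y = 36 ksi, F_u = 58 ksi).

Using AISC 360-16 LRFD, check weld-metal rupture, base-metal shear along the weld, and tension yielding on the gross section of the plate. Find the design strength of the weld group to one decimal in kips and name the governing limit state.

Weld metal: throat = 0.707×0.1875 = 0.13256 in, L = 2×3.25 = 6.5 in. φR_n = 0.75 × 0.6 × 80 × 0.13256 × 6.5 = 31.0 kips.
Base metal shear (0.375 in plate): yield φR_n = 1.0×0.6×36×0.375×6.5 = 52.7 kips; rupture φR_n = 0.75×0.6×58×0.375×6.5 = 63.6 kips; take 52.7 kips (yield).
Tension yield (gross): A_g = 1.8125×0.375 = 0.67969 in². φR_n = 0.90 × 36 × 0.67969 = 22.0 kips.
Governing: min(31.0, 52.7, 22.0) = 22.0 kips → gross-section yield.

22.0 kips (gross-section yield governs)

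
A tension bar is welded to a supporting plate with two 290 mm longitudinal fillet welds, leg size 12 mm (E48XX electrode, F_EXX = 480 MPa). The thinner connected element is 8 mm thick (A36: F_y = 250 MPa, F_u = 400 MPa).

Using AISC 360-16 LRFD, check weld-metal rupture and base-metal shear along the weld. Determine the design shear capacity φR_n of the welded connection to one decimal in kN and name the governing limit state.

696.0 kN (base-metal shear governs)

Weld metal: throat = 0.707×12 = 8.484 mm, L = 2×290 = 580 mm. φR_n = 0.75 × 0.6 × 480 × 8.484 × 580 = 1062.9 kN.
Base metal shear (8 mm plate): yield φR_n = 1.0×0.6×250×8×580 = 696.0 kN; rupture φR_n = 0.75×0.6×400×8×580 = 835.2 kN; take 696.0 kN (yield).
Governing: min(1062.9, 696.0) = 696.0 kN → base-metal shear.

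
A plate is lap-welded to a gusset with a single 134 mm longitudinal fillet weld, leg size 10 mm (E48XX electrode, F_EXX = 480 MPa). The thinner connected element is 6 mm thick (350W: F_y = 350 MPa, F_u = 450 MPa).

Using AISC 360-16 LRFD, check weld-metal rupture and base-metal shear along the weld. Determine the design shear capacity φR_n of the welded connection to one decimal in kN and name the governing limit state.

Weld metal: throat = 0.707×10 = 7.07 mm, L = 134 mm. φR_n = 0.75 × 0.6 × 480 × 7.07 × 134 = 204.6 kN.
Base metal shear (6 mm plate): yield φR_n = 1.0×0.6×350×6×134 = 168.8 kN; rupture φR_n = 0.75×0.6×450×6×134 = 162.8 kN; take 162.8 kN (rupture).
Governing: min(204.6, 162.8) = 162.8 kN → base-metal shear.

162.8 kN (base-metal shear governs)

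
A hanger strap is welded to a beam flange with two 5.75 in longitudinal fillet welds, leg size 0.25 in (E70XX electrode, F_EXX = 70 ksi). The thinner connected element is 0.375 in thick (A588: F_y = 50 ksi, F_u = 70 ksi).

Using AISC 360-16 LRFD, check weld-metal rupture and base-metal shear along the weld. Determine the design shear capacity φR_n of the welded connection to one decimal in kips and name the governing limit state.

64.0 kips (weld metal governs)

Weld metal: throat = 0.707×0.25 = 0.17675 in, L = 2×5.75 = 11.5 in. φR_n = 0.75 × 0.6 × 70 × 0.17675 × 11.5 = 64.0 kips.
Base metal shear (0.375 in plate): yield φR_n = 1.0×0.6×50×0.375×11.5 = 129.4 kips; rupture φR_n = 0.75×0.6×70×0.375×11.5 = 135.8 kips; take 129.4 kips (yield).
Governing: min(64.0, 129.4) = 64.0 kips → weld metal.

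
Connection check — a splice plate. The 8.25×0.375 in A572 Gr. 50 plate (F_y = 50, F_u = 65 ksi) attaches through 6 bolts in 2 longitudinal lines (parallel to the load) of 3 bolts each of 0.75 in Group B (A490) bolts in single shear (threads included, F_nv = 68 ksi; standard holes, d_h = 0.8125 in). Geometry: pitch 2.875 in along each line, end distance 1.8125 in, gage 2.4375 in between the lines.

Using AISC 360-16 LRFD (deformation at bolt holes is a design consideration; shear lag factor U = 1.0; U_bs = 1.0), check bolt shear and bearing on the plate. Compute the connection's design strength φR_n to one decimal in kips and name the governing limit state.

Bolt shear: A_b = π(0.75)²/4 = 0.44179 in². φR_n = 0.75 × 68 × 0.44179 × 6 × 1 = 135.2 kips.
Bearing (0.375 in plate, F_u = 65 ksi): end bolts L_c = 1.8125 − 0.8125/2 = 1.40625, R_n = min(1.2×1.40625×0.375×65, 2.4×0.75×0.375×65) = 41.133 kips/bolt; interior L_c = 2.875 − 0.8125 = 2.0625, R_n = 43.875 kips/bolt. φR_n = 0.75 × (2×41.133 + 4×43.875) = 193.3 kips.
Governing: min(135.2, 193.3) = 135.2 kips → bolt shear.

135.2 kips (bolt shear governs)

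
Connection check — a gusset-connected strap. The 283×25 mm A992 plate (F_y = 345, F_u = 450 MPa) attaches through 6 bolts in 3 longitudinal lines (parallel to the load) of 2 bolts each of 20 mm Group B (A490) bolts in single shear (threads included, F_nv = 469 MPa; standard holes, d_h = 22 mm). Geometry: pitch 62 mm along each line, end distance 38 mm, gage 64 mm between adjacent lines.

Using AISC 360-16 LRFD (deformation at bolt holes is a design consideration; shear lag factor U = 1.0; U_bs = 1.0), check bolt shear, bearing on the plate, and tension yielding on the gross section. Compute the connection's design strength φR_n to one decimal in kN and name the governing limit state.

663.0 kN (bolt shear governs)

Bolt shear: A_b = π(20)²/4 = 314.16 mm². φR_n = 0.75 × 469 × 314.16 × 6 × 1 = 663.0 kN.
Bearing (25 mm plate, F_u = 450 MPa): end bolts L_c = 38 − 22/2 = 27, R_n = min(1.2×27×25×450, 2.4×20×25×450) = 364.5 kN/bolt; interior L_c = 62 − 22 = 40, R_n = 540 kN/bolt. φR_n = 0.75 × (3×364.5 + 3×540) = 2035.1 kN.
Tension yield (gross): A_g = 283×25 = 7075 mm². φR_n = 0.90 × 345 × 7075 = 2196.8 kN.
Governing: min(663.0, 2035.1, 2196.8) = 663.0 kN → bolt shear.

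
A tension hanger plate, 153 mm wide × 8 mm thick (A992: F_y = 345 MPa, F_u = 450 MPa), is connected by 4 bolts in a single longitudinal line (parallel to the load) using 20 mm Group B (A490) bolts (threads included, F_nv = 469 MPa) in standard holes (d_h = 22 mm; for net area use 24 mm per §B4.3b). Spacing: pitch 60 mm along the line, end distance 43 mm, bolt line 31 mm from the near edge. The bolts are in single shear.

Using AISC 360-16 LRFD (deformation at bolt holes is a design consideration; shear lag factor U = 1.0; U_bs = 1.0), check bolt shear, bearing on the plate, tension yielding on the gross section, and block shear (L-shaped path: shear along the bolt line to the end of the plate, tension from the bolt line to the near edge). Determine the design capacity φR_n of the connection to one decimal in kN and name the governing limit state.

276.5 kN (block shear governs)

Bolt shear: A_b = π(20)²/4 = 314.16 mm². φR_n = 0.75 × 469 × 314.16 × 4 × 1 = 442.0 kN.
Bearing (8 mm plate, F_u = 450 MPa): end bolts L_c = 43 − 22/2 = 32, R_n = min(1.2×32×8×450, 2.4×20×8×450) = 138.24 kN/bolt; interior L_c = 60 − 22 = 38, R_n = 164.16 kN/bolt. φR_n = 0.75 × (1×138.24 + 3×164.16) = 473.0 kN.
Tension yield (gross): A_g = 153×8 = 1224 mm². φR_n = 0.90 × 345 × 1224 = 380.1 kN.
Block shear: shear path 1×[43+3×60] = 1×223 mm, A_gv = 1784, A_nv = 1×(223 − 3.5×24)×8 = 1112 mm²; tension to near edge: (31 − 0.5×24)×8 = 152 mm². R_n = min(0.6×450×1112, 0.6×345×1784) + 1.0×450×152 = min(300.24, 369.29) + 68.4 = 368.64 kN. φR_n = 0.75 × 368.64 = 276.5 kN.
Governing: min(442.0, 473.0, 380.1, 276.5) = 276.5 kN → block shear.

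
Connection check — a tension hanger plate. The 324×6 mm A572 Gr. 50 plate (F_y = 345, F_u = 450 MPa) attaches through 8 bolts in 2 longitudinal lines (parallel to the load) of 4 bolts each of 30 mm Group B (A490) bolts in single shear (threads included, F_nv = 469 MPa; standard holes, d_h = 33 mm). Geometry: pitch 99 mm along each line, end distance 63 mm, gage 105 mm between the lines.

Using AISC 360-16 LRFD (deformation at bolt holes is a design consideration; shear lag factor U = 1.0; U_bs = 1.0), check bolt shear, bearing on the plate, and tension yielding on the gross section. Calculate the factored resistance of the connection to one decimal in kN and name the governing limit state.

Bolt shear: A_b = π(30)²/4 = 706.86 mm². φR_n = 0.75 × 469 × 706.86 × 8 × 1 = 1989.1 kN.
Bearing (6 mm plate, F_u = 450 MPa): end bolts L_c = 63 − 33/2 = 46.5, R_n = min(1.2×46.5×6×450, 2.4×30×6×450) = 150.66 kN/bolt; interior L_c = 99 − 33 = 66, R_n = 194.4 kN/bolt. φR_n = 0.75 × (2×150.66 + 6×194.4) = 1100.8 kN.
Tension yield (gross): A_g = 324×6 = 1944 mm². φR_n = 0.90 × 345 × 1944 = 603.6 kN.
Governing: min(1989.1, 1100.8, 603.6) = 603.6 kN → gross-section yield.

603.6 kN (gross-section yield governs)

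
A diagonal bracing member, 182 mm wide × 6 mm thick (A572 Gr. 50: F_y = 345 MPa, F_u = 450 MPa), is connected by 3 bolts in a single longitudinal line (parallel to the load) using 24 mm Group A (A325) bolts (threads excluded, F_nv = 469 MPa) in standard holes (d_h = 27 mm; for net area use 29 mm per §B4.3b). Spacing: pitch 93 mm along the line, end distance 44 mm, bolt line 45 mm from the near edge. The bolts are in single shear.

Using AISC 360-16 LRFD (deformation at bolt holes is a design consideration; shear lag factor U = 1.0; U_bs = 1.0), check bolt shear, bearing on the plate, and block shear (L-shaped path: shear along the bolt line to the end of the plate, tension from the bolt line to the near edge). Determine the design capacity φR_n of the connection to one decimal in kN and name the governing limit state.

253.1 kN (block shear governs)

Bolt shear: A_b = π(24)²/4 = 452.39 mm². φR_n = 0.75 × 469 × 452.39 × 3 × 1 = 477.4 kN.
Bearing (6 mm plate, F_u = 450 MPa): end bolts L_c = 44 − 27/2 = 30.5, R_n = min(1.2×30.5×6×450, 2.4×24×6×450) = 98.82 kN/bolt; interior L_c = 93 − 27 = 66, R_n = 155.52 kN/bolt. φR_n = 0.75 × (1×98.82 + 2×155.52) = 307.4 kN.
Block shear: shear path 1×[44+2×93] = 1×230 mm, A_gv = 1380, A_nv = 1×(230 − 2.5×29)×6 = 945 mm²; tension to near edge: (45 − 0.5×29)×6 = 183 mm². R_n = min(0.6×450×945, 0.6×345×1380) + 1.0×450×183 = min(255.15, 285.66) + 82.35 = 337.5 kN. φR_n = 0.75 × 337.5 = 253.1 kN.
Governing: min(477.4, 307.4, 253.1) = 253.1 kN → block shear.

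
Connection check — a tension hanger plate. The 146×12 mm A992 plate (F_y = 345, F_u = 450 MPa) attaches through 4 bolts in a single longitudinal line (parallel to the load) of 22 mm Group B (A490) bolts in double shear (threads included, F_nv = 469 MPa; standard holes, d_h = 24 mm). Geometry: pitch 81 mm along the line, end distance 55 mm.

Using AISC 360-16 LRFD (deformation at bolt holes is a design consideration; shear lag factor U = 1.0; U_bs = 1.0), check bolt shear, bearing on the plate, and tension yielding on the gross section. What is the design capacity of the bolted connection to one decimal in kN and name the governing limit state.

Bolt shear: A_b = π(22)²/4 = 380.13 mm². φR_n = 0.75 × 469 × 380.13 × 4 × 2 = 1069.7 kN.
Bearing (12 mm plate, F_u = 450 MPa): end bolts L_c = 55 − 24/2 = 43, R_n = min(1.2×43×12×450, 2.4×22×12×450) = 278.64 kN/bolt; interior L_c = 81 − 24 = 57, R_n = 285.12 kN/bolt. φR_n = 0.75 × (1×278.64 + 3×285.12) = 850.5 kN.
Tension yield (gross): A_g = 146×12 = 1752 mm². φR_n = 0.90 × 345 × 1752 = 544.0 kN.
Governing: min(1069.7, 850.5, 544.0) = 544.0 kN → gross-section yield.

544.0 kN (gross-section yield governs)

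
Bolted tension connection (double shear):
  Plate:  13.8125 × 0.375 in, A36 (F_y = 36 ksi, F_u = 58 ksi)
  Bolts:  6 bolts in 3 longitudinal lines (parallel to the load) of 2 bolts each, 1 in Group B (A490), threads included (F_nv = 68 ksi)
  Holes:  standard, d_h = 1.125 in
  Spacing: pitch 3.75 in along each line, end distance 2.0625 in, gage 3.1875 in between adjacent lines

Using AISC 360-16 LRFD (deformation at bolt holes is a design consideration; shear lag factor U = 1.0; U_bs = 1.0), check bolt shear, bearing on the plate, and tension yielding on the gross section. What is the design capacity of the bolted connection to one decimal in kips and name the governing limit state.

Bolt shear: A_b = π(1)²/4 = 0.7854 in². φR_n = 0.75 × 68 × 0.7854 × 6 × 2 = 480.7 kips.
Bearing (0.375 in plate, F_u = 58 ksi): end bolts L_c = 2.0625 − 1.125/2 = 1.5, R_n = min(1.2×1.5×0.375×58, 2.4×1×0.375×58) = 39.15 kips/bolt; interior L_c = 3.75 − 1.125 = 2.625, R_n = 52.2 kips/bolt. φR_n = 0.75 × (3×39.15 + 3×52.2) = 205.5 kips.
Tension yield (gross): A_g = 13.8125×0.375 = 5.1797 in². φR_n = 0.90 × 36 × 5.1797 = 167.8 kips.
Governing: min(480.7, 205.5, 167.8) = 167.8 kips → gross-section yield.

167.8 kips (gross-section yield governs)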